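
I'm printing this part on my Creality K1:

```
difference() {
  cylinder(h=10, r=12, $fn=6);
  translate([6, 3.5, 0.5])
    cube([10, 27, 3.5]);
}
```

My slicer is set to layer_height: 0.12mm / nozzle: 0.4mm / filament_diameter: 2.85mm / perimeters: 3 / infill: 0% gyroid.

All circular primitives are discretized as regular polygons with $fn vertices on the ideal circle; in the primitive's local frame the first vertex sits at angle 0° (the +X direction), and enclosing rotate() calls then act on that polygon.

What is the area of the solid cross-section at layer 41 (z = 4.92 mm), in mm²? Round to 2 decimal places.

374.12 mm²

At z = 4.92 mm: the cylinder: section is a regular 6-gon, circumradius r=12 (area = (6/2)·12.000²·sin(360°/6) = 374.12 mm²); the cube at (6, 3.5) does not reach this height (z outside [0.5, 4]); Taking the first minus the rest: none of the subtracted shapes is present at this height, so the r=12 cylinder is unchanged — area = 374.12 mm². Overall, the cross-section is a single solid region. Net area = 374.12 mm².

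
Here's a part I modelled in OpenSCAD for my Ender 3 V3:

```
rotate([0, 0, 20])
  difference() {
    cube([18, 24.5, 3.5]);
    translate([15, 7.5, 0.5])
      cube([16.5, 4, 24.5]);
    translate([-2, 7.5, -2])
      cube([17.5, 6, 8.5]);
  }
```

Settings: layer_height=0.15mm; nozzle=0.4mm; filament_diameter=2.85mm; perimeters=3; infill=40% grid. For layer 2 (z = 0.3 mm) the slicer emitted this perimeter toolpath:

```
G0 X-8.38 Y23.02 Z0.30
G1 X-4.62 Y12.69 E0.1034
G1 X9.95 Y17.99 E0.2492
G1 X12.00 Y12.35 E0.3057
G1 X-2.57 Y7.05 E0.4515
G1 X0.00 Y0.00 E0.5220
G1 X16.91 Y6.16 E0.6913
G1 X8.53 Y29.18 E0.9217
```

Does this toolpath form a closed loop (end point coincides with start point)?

Start point (G0): (-8.38, 23.02). End point (last G1): the path does not return to the start — open.

no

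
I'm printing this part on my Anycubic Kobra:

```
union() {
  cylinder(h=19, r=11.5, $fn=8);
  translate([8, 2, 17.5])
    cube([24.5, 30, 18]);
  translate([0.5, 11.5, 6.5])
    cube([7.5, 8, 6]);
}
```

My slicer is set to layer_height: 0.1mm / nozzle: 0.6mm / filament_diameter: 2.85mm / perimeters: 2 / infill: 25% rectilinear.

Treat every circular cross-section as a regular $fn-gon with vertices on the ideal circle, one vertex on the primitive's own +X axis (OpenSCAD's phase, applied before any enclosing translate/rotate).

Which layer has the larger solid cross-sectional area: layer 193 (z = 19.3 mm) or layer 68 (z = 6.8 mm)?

layer 193 (z = 19.3 mm)

Layer 193 (z = 19.3): the cylinder does not reach this height (z outside [0, 19]); the cube at (8, 2) is present — its section is the full 24.5×30 rectangle (area 735.00 mm²); the cube at (0.5, 11.5) is not intersected at this z (z outside [6.5, 12.5]); Merging all regions: only the 24.5×30 cube at (8, 2) is present, so the union is just that shape — area = 735.00 mm². So its area = 735.00 mm². Layer 68 (z = 6.8): the r=11.5 cylinder contributes a regular 8-gon of circumradius 11.5 (area = (8/2)·11.500²·sin(360°/8) = 374.06 mm²); the cube at (8, 2) is absent (z outside [17.5, 35.5]); the cube at (0.5, 11.5) (footprint 7.5×8) is included at this height (area 60.00 mm²); Merging all regions: the 2 present regions are separate (no shared area or edge), so areas and boundary lengths simply add and each stays a separate island — area = 434.06 mm². So its area = 434.06 mm². Layer 193 is larger (735.00 vs 434.06 mm²).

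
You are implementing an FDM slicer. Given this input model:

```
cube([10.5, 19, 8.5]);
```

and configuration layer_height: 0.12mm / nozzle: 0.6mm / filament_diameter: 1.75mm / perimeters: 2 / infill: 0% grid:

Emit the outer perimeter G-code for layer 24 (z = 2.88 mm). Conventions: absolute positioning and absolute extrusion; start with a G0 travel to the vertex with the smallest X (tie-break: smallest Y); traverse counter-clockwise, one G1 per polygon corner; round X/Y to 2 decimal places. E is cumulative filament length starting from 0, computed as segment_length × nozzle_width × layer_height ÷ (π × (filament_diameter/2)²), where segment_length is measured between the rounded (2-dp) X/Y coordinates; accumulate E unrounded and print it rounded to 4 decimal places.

G0 X0.00 Y0.00 Z2.88
G1 X10.50 Y0.00 E0.3143
G1 X10.50 Y19.00 E0.8831
G1 X0.00 Y19.00 E1.1974
G1 X0.00 Y0.00 E1.7661

At z = 2.88 mm: the 10.5×19 cube contributes its full rectangle. The outline is a single polygon with 4 vertices. Extrusion per mm of travel: 0.6 × 0.12 / (π × 0.875²) = 0.029934. Accumulating E over each segment gives final E = 1.7661.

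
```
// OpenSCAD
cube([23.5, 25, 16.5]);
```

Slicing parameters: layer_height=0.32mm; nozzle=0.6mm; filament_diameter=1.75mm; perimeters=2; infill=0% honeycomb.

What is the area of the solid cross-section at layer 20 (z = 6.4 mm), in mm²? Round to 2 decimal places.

587.50 mm²

At z = 6.4 mm: the 23.5×25 cube contributes its full rectangle (area 587.50 mm²). Overall, the cross-section is a single solid region. Net area = 587.50 mm².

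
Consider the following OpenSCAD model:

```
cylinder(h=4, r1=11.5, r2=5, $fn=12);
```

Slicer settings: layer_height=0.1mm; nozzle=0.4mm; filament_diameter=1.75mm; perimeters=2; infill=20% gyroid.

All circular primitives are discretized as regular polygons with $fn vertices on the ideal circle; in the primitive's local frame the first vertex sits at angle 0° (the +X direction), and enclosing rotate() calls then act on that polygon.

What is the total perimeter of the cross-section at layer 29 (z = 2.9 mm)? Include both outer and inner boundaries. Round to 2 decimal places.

At z = 2.9 mm: the cone: at t=0.725 of its height the radius interpolates to r₁+(r₂−r₁)t = 6.788, giving a regular 12-gon of that circumradius (perimeter = 2·12·6.788·sin(180°/12) = 42.16 mm). Overall, the cross-section is a single solid region. Total boundary length (outer) = 42.16 mm.

42.16 mm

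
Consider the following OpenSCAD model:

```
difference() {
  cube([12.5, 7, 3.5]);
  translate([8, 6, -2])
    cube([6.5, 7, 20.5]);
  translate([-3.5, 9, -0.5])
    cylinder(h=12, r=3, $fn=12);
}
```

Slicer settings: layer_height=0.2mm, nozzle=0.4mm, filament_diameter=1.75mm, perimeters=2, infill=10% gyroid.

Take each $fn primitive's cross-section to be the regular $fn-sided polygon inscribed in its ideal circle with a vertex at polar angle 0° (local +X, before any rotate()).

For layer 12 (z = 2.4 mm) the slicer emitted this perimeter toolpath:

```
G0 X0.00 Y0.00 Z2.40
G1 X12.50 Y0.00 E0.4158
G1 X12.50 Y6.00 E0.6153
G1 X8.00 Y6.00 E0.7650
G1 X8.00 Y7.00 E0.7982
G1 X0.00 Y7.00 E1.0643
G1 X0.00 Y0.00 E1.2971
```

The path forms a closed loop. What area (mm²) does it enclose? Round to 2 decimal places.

83.00 mm²

Apply the shoelace formula to the sequence of (X, Y) vertices; enclosed area = 83.00 mm².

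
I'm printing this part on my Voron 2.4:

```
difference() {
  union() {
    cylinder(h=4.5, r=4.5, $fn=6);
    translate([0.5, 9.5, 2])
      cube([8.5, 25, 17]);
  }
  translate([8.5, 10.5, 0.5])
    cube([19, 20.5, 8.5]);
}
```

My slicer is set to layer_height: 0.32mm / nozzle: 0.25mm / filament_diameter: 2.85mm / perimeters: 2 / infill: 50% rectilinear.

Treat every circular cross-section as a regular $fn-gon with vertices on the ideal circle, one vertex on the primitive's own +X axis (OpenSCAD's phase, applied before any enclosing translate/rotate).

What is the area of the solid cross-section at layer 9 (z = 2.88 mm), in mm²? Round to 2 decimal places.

254.86 mm²

At z = 2.88 mm: the r=4.5 cylinder contributes a regular 6-gon of circumradius 4.5 (area = (6/2)·4.500²·sin(360°/6) = 52.61 mm²); the 8.5×25 cube at (0.5, 9.5) contributes its full rectangle (area 212.50 mm²); Merging all regions: the 2 present regions are separate (no shared area or edge), so areas and boundary lengths simply add and each stays a separate island — area = 265.11 mm²; the cube at (8.5, 10.5) (footprint 19×20.5) is included at this height (area 389.50 mm²); Subtracting the remaining from the first: starting from that combined region (265.11 mm²), the 19×20.5 cube at (8.5, 10.5) partially overlaps it — only the 10.25 mm² overlap (of its 389.50 mm²) is removed, clipping the outline — area = 254.86 mm². Overall, the cross-section has 2 separate islands. Net area = 254.86 mm².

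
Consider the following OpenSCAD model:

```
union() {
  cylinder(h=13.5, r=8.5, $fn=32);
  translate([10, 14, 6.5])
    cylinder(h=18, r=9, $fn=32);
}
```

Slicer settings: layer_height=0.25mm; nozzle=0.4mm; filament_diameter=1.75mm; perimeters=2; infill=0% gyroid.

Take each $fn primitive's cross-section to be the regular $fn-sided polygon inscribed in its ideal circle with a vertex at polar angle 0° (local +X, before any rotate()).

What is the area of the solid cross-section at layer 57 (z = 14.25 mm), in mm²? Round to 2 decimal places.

252.84 mm²

At z = 14.25 mm: the cylinder does not reach this height (z outside [0, 13.5]); the r=9 cylinder at (10, 14) gives a regular 32-gon of circumradius 9 (constant along its height) (area = (32/2)·9.000²·sin(360°/32) = 252.84 mm²); Taking the union: only the r=9 cylinder at (10, 14) is present, so the union is just that shape — area = 252.84 mm². Overall, the cross-section is a single solid region. Net area = 252.84 mm².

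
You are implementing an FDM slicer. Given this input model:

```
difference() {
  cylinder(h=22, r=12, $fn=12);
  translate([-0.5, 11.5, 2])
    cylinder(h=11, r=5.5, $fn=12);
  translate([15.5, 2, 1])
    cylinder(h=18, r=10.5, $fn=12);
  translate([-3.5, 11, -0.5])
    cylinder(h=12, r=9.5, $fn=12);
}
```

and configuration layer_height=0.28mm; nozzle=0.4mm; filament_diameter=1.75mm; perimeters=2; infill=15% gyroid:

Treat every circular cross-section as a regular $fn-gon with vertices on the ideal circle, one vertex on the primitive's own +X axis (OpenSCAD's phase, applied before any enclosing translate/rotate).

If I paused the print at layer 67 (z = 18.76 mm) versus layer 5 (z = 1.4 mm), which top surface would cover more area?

layer 67 (z = 18.76 mm)

Layer 67 (z = 18.76): the cylinder: section is a regular 12-gon, circumradius r=12 (area = (12/2)·12.000²·sin(360°/12) = 432.00 mm²); the cylinder at (-0.5, 11.5) does not reach this height (z outside [2, 13]); the r=10.5 cylinder at (15.5, 2) gives a regular 12-gon of circumradius 10.5 (constant along its height) (area = (12/2)·10.500²·sin(360°/12) = 330.75 mm²); the cylinder at (-3.5, 11) is not intersected at this z (z outside [-0.5, 11.5]); After the difference (first − rest): starting from the r=12 cylinder (432.00 mm²), the r=10.5 cylinder at (15.5, 2) partially overlaps it — only the 67.53 mm² overlap (of its 330.75 mm²) is removed, clipping the outline — area = 364.47 mm². So its area = 364.47 mm². Layer 5 (z = 1.4): the r=12 cylinder gives a regular 12-gon of circumradius 12 (constant along its height) (area = (12/2)·12.000²·sin(360°/12) = 432.00 mm²); the cylinder at (-0.5, 11.5) does not reach this height (z outside [2, 13]); the r=10.5 cylinder at (15.5, 2) contributes a regular 12-gon of circumradius 10.5 (area = (12/2)·10.500²·sin(360°/12) = 330.75 mm²); the r=9.5 cylinder at (-3.5, 11) gives a regular 12-gon of circumradius 9.5 (constant along its height) (area = (12/2)·9.500²·sin(360°/12) = 270.75 mm²); Taking the first minus the rest: starting from the r=12 cylinder (432.00 mm²), the r=10.5 cylinder at (15.5, 2) partially overlaps it — only the 67.53 mm² overlap (of its 330.75 mm²) is removed, clipping the outline; the r=9.5 cylinder at (-3.5, 11) partially overlaps it — only the 115.33 mm² overlap (of its 270.75 mm²) is removed, clipping the outline — area = 249.14 mm². So its area = 249.14 mm². Layer 67 is larger (364.47 vs 249.14 mm²).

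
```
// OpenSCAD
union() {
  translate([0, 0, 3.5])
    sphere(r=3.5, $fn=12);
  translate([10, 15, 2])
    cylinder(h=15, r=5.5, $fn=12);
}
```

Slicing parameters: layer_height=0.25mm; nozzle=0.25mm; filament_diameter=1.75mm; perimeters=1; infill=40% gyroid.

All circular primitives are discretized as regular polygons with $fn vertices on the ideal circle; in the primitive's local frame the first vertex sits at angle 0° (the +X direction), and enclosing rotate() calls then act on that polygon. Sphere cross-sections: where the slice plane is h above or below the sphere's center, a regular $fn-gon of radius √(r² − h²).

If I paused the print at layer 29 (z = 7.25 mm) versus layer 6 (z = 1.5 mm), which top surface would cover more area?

Layer 29 (z = 7.25): the sphere is absent (|z−center|=3.750 > r=3.5); the cylinder at (10, 15): section is a regular 12-gon, circumradius r=5.5 (area = (12/2)·5.500²·sin(360°/12) = 90.75 mm²); Taking the union: only the r=5.5 cylinder at (10, 15) is present, so the union is just that shape — area = 90.75 mm². So its area = 90.75 mm². Layer 6 (z = 1.5): the r=3.5 sphere contributes a regular 12-gon of circumradius √(3.5²−2²) = 2.872 (area = (12/2)·2.872²·sin(360°/12) = 24.75 mm²); the cylinder at (10, 15) is not intersected at this z (z outside [2, 17]); Combining (union): only the r=3.5 sphere is present, so the union is just that shape — area = 24.75 mm². So its area = 24.75 mm². Layer 29 is larger (90.75 vs 24.75 mm²).

layer 29 (z = 7.25 mm)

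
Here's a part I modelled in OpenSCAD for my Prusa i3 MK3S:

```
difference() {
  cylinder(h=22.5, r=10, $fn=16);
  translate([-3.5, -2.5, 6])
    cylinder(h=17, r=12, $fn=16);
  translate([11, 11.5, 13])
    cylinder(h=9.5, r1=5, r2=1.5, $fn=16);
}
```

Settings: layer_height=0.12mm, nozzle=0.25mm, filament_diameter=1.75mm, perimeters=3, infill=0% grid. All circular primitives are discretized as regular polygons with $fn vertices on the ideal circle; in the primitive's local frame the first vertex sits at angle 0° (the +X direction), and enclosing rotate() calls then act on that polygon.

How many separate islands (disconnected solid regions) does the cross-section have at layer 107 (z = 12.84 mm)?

At z = 12.84 mm: the r=10 cylinder gives a regular 16-gon of circumradius 10 (constant along its height); the cylinder at (-3.5, -2.5): section is a regular 16-gon, circumradius r=12; the cone at (11, 11.5) does not reach this height (z outside [13, 22.5]); Subtracting the remaining from the first: starting from the r=10 cylinder, the r=12 cylinder at (-3.5, -2.5) partially overlaps it — only the 270.46 mm² overlap (of its 440.85 mm²) is removed, clipping the outline — 1 connected region. Overall, the cross-section is a single solid region. Island count = 1.

1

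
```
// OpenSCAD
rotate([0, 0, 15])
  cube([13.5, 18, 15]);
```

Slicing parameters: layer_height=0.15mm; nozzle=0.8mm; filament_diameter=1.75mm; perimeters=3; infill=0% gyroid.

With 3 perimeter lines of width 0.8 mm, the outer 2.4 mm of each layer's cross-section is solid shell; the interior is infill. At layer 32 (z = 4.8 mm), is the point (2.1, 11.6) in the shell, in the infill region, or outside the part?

infill

At z = 4.8 mm: the 13.5×18 cube contributes its full rectangle; (rotated 15° about Z; rotation is an isometry so areas/perimeters/island counts are preserved). Overall, the cross-section is a single solid region. Undo the 15° rotation: the query point maps to (5.031, 10.661) in the un-rotated model frame. The nearest boundary edge runs (0.00, 18.00)→(0.00, 0.00); distance from the point to it = 5.03 mm. The point is inside the cross-section and 5.03 mm from the nearest boundary — more than the 2.4 mm shell width (3 × 0.8), so it's in the infill interior.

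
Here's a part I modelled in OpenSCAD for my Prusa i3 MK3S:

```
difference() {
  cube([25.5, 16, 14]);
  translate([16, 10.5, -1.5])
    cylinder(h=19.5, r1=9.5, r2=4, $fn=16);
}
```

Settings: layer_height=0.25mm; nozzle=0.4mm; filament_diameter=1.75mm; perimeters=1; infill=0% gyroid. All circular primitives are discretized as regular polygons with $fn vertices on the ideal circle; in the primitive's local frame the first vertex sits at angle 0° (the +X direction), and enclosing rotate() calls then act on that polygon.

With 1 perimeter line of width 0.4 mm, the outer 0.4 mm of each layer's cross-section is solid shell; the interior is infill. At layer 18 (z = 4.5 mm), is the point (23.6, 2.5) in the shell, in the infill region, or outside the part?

infill

At z = 4.5 mm: the cube (footprint 25.5×16) is included at this height; the cone at (16, 10.5) (r1=9.5→r2=4) has section circumradius 7.808 here — a regular 16-gon; Subtracting the remaining from the first: starting from the 25.5×16 cube, the cone at (16, 10.5) partially overlaps it — only the 170.22 mm² overlap (of its 186.63 mm²) is removed, clipping the outline — 1 connected region. Overall, the cross-section is a single solid region. The nearest boundary edge runs (25.50, 16.00)→(25.50, 0.00); distance from the point to it = 1.90 mm. The point is inside the cross-section and 1.90 mm from the nearest boundary — more than the 0.4 mm shell width (1 × 0.4), so it's in the infill interior.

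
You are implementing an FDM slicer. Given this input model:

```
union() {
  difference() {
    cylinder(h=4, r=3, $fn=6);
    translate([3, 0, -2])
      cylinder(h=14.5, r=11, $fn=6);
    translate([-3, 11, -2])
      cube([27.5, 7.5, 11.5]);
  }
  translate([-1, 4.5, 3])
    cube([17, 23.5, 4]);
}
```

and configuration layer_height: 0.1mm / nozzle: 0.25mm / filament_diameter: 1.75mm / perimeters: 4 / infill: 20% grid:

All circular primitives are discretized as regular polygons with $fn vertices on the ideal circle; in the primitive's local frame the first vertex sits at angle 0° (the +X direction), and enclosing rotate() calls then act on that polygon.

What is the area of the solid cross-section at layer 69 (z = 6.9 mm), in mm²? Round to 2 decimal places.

399.50 mm²

At z = 6.9 mm: the cylinder is not intersected at this z (z outside [0, 4]); the r=11 cylinder at (3, 0) gives a regular 6-gon of circumradius 11 (constant along its height) (area = (6/2)·11.000²·sin(360°/6) = 314.37 mm²); the cube at (-3, 11) (footprint 27.5×7.5) is included at this height (area 206.25 mm²); After the difference (first − rest): the first operand is absent here, so nothing remains; the 17×23.5 cube at (-1, 4.5) contributes its full rectangle (area 399.50 mm²); Taking the union: only the 17×23.5 cube at (-1, 4.5) is present, so the union is just that shape — area = 399.50 mm². Overall, the cross-section is a single solid region. Net area = 399.50 mm².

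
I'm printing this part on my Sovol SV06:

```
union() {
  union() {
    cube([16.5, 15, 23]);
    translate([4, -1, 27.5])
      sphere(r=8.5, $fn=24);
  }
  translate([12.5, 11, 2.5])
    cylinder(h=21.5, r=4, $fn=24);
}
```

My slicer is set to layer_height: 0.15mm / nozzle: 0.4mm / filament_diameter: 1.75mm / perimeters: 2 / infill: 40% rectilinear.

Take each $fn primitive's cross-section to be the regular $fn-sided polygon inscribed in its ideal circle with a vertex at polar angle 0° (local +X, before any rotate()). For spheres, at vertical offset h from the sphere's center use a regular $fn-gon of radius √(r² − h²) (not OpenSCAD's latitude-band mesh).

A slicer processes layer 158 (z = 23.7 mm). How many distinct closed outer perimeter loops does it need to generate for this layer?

2

At z = 23.7 mm: the cube does not reach this height (z outside [0, 23]); the r=8.5 sphere at (4, -1) slices to a regular 24-gon of circumradius 7.603 (√(r²−h²) with h=3.8 from center); Merging all regions: only the r=8.5 sphere at (4, -1) is present, so the union is just that shape — 1 connected region; the r=4 cylinder at (12.5, 11) contributes a regular 24-gon of circumradius 4; Merging all regions: the 2 present regions are separate (no shared area or edge), so areas and boundary lengths simply add and each stays a separate island — 2 connected regions. The result has 2 disconnected regions.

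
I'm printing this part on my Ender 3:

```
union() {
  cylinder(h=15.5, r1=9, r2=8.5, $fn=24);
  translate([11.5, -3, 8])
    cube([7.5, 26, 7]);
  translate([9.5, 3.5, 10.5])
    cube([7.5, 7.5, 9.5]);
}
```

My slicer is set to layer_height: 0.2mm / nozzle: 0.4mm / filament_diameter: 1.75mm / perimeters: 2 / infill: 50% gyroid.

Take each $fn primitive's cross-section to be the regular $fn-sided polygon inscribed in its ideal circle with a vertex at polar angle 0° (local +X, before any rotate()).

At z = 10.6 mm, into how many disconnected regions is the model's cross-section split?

2

At z = 10.6 mm: the cone: at t=0.684 of its height the radius interpolates to r₁+(r₂−r₁)t = 8.658, giving a regular 24-gon of that circumradius; the cube at (11.5, -3) is present — its section is the full 7.5×26 rectangle; the cube at (9.5, 3.5) is present — its section is the full 7.5×7.5 rectangle; Merging all regions: the regions partially overlap (shared area 41.25 mm²), so overlapping operands fuse into one piece — 2 connected regions. The result has 2 disconnected regions.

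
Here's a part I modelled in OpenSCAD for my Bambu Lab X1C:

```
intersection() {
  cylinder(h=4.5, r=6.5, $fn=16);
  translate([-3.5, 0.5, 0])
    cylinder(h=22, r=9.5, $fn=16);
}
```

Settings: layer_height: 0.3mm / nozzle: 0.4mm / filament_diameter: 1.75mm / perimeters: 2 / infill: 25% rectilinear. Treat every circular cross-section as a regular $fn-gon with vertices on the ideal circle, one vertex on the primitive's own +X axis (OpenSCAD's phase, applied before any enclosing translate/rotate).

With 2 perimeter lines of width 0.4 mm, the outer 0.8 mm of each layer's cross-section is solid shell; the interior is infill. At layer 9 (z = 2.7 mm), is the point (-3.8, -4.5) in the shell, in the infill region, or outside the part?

shell

At z = 2.7 mm: the r=6.5 cylinder contributes a regular 16-gon of circumradius 6.5; the r=9.5 cylinder at (-3.5, 0.5) gives a regular 16-gon of circumradius 9.5 (constant along its height); After intersecting: the r=9.5 cylinder at (-3.5, 0.5) partially overlaps the r=6.5 cylinder; clipping to the common part keeps 125.86 mm² — 1 connected region. Overall, the cross-section is a single solid region. The nearest boundary edge runs (-2.49, -6.01)→(-4.60, -4.60); distance from the point to it = 0.52 mm. The point is inside the cross-section, 0.52 mm from the nearest boundary — within the 0.8 mm shell band (2 × 0.4).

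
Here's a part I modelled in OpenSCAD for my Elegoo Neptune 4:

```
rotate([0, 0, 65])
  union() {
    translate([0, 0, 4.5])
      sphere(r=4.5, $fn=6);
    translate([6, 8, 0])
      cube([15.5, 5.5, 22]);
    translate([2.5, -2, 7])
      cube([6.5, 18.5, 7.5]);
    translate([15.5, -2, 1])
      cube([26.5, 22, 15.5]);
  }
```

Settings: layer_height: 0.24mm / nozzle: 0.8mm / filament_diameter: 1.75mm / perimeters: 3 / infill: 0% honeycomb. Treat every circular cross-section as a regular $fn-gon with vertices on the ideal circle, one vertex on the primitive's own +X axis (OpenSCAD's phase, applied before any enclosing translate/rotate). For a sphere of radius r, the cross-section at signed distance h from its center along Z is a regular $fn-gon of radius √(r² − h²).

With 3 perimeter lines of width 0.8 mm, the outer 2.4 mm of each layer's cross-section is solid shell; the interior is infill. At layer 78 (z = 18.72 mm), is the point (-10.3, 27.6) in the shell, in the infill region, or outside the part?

outside

At z = 18.72 mm: the sphere does not reach this height (|z−center|=14.220 > r=4.5); the 15.5×5.5 cube at (6, 8) contributes its full rectangle; the cube at (2.5, -2) is not intersected at this z (z outside [7, 14.5]); the cube at (15.5, -2) is not intersected at this z (z outside [1, 16.5]); Taking the union: only the 15.5×5.5 cube at (6, 8) is present, so the union is just that shape — 1 connected region; (whole slice rotated 65° about Z — lengths, areas and connectivity unchanged). Overall, the cross-section is a single solid region. Undo the 65° rotation: the query point maps to (20.661, 20.999) in the un-rotated model frame. The nearest boundary edge runs (21.50, 13.50)→(6.00, 13.50); distance from the point to it = 7.50 mm. The point is not inside any of the regions above, so it lies outside the cross-section (7.50 mm from the nearest boundary).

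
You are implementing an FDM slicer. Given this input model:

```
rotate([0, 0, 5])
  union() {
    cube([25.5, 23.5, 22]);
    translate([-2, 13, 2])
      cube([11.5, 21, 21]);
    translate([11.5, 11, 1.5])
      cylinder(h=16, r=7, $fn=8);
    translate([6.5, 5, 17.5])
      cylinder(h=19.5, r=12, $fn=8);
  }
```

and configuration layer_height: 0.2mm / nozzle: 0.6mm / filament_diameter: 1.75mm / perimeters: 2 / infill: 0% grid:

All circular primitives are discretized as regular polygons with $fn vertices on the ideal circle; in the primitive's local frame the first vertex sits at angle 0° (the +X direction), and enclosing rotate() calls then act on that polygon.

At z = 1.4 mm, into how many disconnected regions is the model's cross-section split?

1

At z = 1.4 mm: the 25.5×23.5 cube contributes its full rectangle; the cube at (-2, 13) is absent (z outside [2, 23]); the cylinder at (11.5, 11) does not reach this height (z outside [1.5, 17.5]); the cylinder at (6.5, 5) is not intersected at this z (z outside [17.5, 37]); Merging all regions: only the 25.5×23.5 cube is present, so the union is just that shape — 1 connected region; (rotated 5° about Z; rotation is an isometry so areas/perimeters/island counts are preserved). The result has 1 disconnected region.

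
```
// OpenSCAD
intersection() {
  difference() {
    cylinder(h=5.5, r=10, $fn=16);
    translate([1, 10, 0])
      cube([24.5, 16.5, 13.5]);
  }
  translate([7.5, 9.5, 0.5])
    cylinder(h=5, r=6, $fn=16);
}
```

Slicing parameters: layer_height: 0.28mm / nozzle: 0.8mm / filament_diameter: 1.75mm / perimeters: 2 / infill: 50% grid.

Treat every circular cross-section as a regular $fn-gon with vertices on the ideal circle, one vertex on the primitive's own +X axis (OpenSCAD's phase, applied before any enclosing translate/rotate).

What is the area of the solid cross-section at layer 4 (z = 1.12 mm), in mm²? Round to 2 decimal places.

At z = 1.12 mm: the cylinder: section is a regular 16-gon, circumradius r=10 (area = (16/2)·10.000²·sin(360°/16) = 306.15 mm²); the cube at (1, 10) (footprint 24.5×16.5) is included at this height (area 404.25 mm²); Subtracting the remaining from the first: starting from the r=10 cylinder (306.15 mm²), the 24.5×16.5 cube at (1, 10) misses the remaining region (no effect) — area = 306.15 mm²; the r=6 cylinder at (7.5, 9.5) gives a regular 16-gon of circumradius 6 (constant along its height) (area = (16/2)·6.000²·sin(360°/16) = 110.21 mm²); After intersecting: the r=6 cylinder at (7.5, 9.5) partially overlaps that combined region; clipping to the common part keeps 24.47 mm² — area = 24.47 mm². Overall, the cross-section is a single solid region. Net area = 24.47 mm².

24.47 mm²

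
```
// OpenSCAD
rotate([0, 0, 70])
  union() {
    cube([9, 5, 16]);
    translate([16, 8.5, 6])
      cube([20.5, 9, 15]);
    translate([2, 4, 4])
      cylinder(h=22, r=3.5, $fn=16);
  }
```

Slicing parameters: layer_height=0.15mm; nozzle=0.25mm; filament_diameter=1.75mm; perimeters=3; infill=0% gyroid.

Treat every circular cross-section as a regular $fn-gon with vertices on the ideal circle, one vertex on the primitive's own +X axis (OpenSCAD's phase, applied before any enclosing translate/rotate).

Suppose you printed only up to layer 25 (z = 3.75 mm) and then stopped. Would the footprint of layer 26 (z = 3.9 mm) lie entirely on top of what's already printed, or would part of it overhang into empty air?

entirely on top

Compare the two slices. At z = 3.75: the 9×5 cube contributes its full rectangle (area 45.00 mm²); the cube at (16, 8.5) does not reach this height (z outside [6, 21]); the cylinder at (2, 4) is absent (z outside [4, 26]); Combining (union): only the 9×5 cube is present, so the union is just that shape — area = 45.00 mm²; (whole slice rotated 70° about Z — lengths, areas and connectivity unchanged). At z = 3.9: the cube (footprint 9×5) is included at this height (area 45.00 mm²); the cube at (16, 8.5) is not intersected at this z (z outside [6, 21]); the cylinder at (2, 4) is not intersected at this z (z outside [4, 26]); Merging all regions: only the 9×5 cube is present, so the union is just that shape — area = 45.00 mm²; (rotated 70° about Z; rotation is an isometry so areas/perimeters/island counts are preserved). Checking containment: the cross-section at z = 3.9 is a subset of the cross-section at z = 3.75.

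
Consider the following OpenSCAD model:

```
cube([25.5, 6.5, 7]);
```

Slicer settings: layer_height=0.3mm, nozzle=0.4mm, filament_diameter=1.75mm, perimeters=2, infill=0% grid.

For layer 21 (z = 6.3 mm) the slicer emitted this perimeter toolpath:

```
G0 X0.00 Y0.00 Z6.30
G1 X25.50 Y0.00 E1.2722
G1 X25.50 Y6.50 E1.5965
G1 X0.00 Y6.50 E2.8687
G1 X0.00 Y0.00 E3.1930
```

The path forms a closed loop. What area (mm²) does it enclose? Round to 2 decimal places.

Apply the shoelace formula to the sequence of (X, Y) vertices; enclosed area = 165.75 mm².

165.75 mm²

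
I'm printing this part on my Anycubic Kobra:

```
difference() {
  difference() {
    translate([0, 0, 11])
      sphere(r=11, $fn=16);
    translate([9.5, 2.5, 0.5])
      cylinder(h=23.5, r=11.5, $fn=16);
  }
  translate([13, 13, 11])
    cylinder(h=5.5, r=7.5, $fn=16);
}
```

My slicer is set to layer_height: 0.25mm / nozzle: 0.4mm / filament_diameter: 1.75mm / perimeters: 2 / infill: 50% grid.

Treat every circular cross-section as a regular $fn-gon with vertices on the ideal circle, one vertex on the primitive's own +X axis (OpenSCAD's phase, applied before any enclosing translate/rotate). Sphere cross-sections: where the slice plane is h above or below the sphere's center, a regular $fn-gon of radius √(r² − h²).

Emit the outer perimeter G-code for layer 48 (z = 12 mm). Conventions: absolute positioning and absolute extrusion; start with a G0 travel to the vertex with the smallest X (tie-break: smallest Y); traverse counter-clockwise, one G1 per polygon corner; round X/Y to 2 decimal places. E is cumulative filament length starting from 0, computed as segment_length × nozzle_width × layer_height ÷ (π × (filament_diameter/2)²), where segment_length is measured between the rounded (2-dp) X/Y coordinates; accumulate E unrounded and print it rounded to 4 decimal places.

G0 X-10.95 Y0.00 Z12.00
G1 X-10.12 Y-4.19 E0.1776
G1 X-7.75 Y-7.75 E0.3554
G1 X-4.19 Y-10.12 E0.5332
G1 X0.00 Y-10.95 E0.7108
G1 X4.19 Y-10.12 E0.8884
G1 X6.70 Y-8.44 E1.0139
G1 X5.10 Y-8.12 E1.0818
G1 X1.37 Y-5.63 E1.2682
G1 X-1.12 Y-1.90 E1.4547
G1 X-2.00 Y2.50 E1.6412
G1 X-1.12 Y6.90 E1.8278
G1 X1.37 Y10.63 E2.0142
G1 X1.43 Y10.67 E2.0172
G1 X0.00 Y10.95 E2.0778
G1 X-4.19 Y10.12 E2.2554
G1 X-7.75 Y7.75 E2.4332
G1 X-10.12 Y4.19 E2.6110
G1 X-10.95 Y0.00 E2.7886

At z = 12 mm: the r=11 sphere slices to a regular 16-gon of circumradius 10.954 (√(r²−h²) with h=1 from center); the r=11.5 cylinder at (9.5, 2.5) gives a regular 16-gon of circumradius 11.5 (constant along its height); Subtracting the remaining from the first: starting from the r=11 sphere, the r=11.5 cylinder at (9.5, 2.5) partially overlaps it — only the 175.45 mm² overlap (of its 404.88 mm²) is removed, clipping the outline — 1 connected region; the r=7.5 cylinder at (13, 13) gives a regular 16-gon of circumradius 7.5 (constant along its height); Subtracting the remaining from the first: starting from that combined region, the r=7.5 cylinder at (13, 13) misses the remaining region (no effect) — 1 connected region. The outline is a single polygon with 18 vertices. Extrusion per mm of travel: 0.4 × 0.25 / (π × 0.875²) = 0.041575. Accumulating E over each segment gives final E = 2.7886.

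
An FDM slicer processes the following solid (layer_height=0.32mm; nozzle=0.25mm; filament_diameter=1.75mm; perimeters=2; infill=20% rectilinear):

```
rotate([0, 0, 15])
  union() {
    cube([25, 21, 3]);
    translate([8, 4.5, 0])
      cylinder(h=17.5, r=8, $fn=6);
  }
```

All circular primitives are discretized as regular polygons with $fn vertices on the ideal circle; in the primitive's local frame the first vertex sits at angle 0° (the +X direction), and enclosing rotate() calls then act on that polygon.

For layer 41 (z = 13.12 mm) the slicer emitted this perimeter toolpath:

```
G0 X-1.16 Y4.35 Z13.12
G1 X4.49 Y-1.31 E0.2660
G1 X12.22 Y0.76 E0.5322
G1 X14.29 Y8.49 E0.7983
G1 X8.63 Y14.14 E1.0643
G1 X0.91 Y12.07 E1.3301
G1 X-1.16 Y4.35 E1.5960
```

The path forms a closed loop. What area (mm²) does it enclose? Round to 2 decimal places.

166.17 mm²

Apply the shoelace formula to the sequence of (X, Y) vertices; enclosed area = 166.17 mm².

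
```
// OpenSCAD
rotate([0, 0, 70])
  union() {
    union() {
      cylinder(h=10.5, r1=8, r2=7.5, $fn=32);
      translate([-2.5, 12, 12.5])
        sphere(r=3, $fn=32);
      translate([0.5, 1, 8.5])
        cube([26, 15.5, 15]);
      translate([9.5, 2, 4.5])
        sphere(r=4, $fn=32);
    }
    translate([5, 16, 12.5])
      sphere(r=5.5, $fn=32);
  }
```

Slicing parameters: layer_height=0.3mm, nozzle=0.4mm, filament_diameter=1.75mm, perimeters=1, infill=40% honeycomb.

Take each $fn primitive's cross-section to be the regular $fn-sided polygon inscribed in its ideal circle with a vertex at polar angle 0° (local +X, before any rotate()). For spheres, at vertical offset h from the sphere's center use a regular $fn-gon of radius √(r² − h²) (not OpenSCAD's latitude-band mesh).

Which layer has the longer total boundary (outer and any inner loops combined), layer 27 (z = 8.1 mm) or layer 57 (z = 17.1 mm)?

Layer 27 (z = 8.1): the cone: at t=0.771 of its height the radius interpolates to r₁+(r₂−r₁)t = 7.614, giving a regular 32-gon of that circumradius (perimeter = 2·32·7.614·sin(180°/32) = 47.77 mm); the sphere at (-2.5, 12) is absent (|z−center|=4.400 > r=3); the cube at (0.5, 1) does not reach this height (z outside [8.5, 23.5]); the sphere at (9.5, 2): section is a regular 32-gon, circumradius = √(r²−h²) = √(4²−3.6²) = 1.744 (perimeter = 2·32·1.744·sin(180°/32) = 10.94 mm); Merging all regions: the 2 present regions are separate (no shared area or edge), so areas and boundary lengths simply add and each stays a separate island — boundary = 58.70 mm; the r=5.5 sphere at (5, 16) slices to a regular 32-gon of circumradius 3.300 (√(r²−h²) with h=4.4 from center) (perimeter = 2·32·3.300·sin(180°/32) = 20.70 mm); Taking the union: the 2 present regions are separate (no shared area or edge), so areas and boundary lengths simply add and each stays a separate island — boundary = 79.40 mm; (whole slice rotated 70° about Z — lengths, areas and connectivity unchanged). So its perimeter = 79.40 mm. Layer 57 (z = 17.1): the cone is absent (z outside [0, 10.5]); the sphere at (-2.5, 12) is not intersected at this z (|z−center|=4.600 > r=3); the cube at (0.5, 1) is present — its section is the full 26×15.5 rectangle (perimeter 83.00 mm); the sphere at (9.5, 2) is not intersected at this z (|z−center|=12.600 > r=4); Merging all regions: only the 26×15.5 cube at (0.5, 1) is present, so the union is just that shape — boundary = 83.00 mm; the r=5.5 sphere at (5, 16) contributes a regular 32-gon of circumradius √(5.5²−4.6²) = 3.015 (perimeter = 2·32·3.015·sin(180°/32) = 18.91 mm); Combining (union): the regions partially overlap (shared area 17.18 mm²), so the edge portions inside another operand are dropped and the merged outline is re-measured after clipping — boundary = 85.52 mm; (rotated 70° about Z; rotation is an isometry so areas/perimeters/island counts are preserved). So its perimeter = 85.52 mm. Layer 57 is larger (85.52 vs 79.40 mm).

layer 57 (z = 17.1 mm)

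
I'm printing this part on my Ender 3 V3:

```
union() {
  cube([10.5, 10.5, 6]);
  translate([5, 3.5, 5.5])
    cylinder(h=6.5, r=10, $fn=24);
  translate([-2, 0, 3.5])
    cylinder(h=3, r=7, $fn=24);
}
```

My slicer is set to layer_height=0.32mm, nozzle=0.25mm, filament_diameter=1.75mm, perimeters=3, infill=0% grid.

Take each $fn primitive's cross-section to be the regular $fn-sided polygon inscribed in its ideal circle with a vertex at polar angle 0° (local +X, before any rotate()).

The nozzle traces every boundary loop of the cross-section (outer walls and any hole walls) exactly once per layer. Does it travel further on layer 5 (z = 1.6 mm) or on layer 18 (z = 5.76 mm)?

Layer 5 (z = 1.6): the 10.5×10.5 cube contributes its full rectangle (perimeter 42.00 mm); the cylinder at (5, 3.5) is not intersected at this z (z outside [5.5, 12]); the cylinder at (-2, 0) is not intersected at this z (z outside [3.5, 6.5]); Merging all regions: only the 10.5×10.5 cube is present, so the union is just that shape — boundary = 42.00 mm. So its perimeter = 42.00 mm. Layer 18 (z = 5.76): the 10.5×10.5 cube contributes its full rectangle (perimeter 42.00 mm); the cylinder at (5, 3.5): section is a regular 24-gon, circumradius r=10 (perimeter = 2·24·10.000·sin(180°/24) = 62.65 mm); the r=7 cylinder at (-2, 0) gives a regular 24-gon of circumradius 7 (constant along its height) (perimeter = 2·24·7.000·sin(180°/24) = 43.86 mm); Merging all regions: the regions partially overlap (shared area 203.49 mm²), so the edge portions inside another operand are dropped and the merged outline is re-measured after clipping — boundary = 70.61 mm. So its perimeter = 70.61 mm. Layer 18 is larger (70.61 vs 42.00 mm).

layer 18 (z = 5.76 mm)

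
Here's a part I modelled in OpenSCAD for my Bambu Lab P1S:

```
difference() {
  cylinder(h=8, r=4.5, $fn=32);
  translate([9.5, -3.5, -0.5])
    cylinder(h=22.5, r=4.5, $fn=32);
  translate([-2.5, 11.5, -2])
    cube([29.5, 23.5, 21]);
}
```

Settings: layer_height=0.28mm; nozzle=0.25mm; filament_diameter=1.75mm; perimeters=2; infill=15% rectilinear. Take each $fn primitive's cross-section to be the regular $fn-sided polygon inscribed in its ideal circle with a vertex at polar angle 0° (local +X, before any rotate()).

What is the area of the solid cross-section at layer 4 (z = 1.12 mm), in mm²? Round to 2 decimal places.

At z = 1.12 mm: the r=4.5 cylinder contributes a regular 32-gon of circumradius 4.5 (area = (32/2)·4.500²·sin(360°/32) = 63.21 mm²); the r=4.5 cylinder at (9.5, -3.5) gives a regular 32-gon of circumradius 4.5 (constant along its height) (area = (32/2)·4.500²·sin(360°/32) = 63.21 mm²); the cube at (-2.5, 11.5) (footprint 29.5×23.5) is included at this height (area 693.25 mm²); After the difference (first − rest): starting from the r=4.5 cylinder (63.21 mm²), the r=4.5 cylinder at (9.5, -3.5) misses the remaining region (no effect); the 29.5×23.5 cube at (-2.5, 11.5) misses the remaining region (no effect) — area = 63.21 mm². Overall, the cross-section is a single solid region. Net area = 63.21 mm².

63.21 mm²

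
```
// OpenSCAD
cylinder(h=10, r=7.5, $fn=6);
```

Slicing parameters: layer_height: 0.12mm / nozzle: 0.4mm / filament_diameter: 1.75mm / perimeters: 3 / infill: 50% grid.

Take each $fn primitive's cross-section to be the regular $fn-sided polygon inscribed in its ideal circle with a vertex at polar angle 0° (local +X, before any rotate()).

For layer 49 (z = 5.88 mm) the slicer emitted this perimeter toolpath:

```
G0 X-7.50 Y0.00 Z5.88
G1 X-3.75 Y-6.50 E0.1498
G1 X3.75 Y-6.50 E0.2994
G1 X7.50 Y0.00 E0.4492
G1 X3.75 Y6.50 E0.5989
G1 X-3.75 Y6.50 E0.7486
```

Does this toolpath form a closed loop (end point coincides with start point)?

no

Start point (G0): (-7.50, 0.00). End point (last G1): the path does not return to the start — open.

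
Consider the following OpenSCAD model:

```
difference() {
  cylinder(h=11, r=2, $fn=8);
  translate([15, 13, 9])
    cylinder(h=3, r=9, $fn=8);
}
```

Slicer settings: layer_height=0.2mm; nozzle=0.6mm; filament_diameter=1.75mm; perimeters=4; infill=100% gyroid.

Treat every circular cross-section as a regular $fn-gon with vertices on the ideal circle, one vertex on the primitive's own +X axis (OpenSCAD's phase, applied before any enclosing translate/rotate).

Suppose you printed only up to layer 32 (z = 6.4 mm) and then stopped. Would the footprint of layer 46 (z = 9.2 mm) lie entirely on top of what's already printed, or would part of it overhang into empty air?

Compare the two slices. At z = 6.4: the r=2 cylinder contributes a regular 8-gon of circumradius 2 (area = (8/2)·2.000²·sin(360°/8) = 11.31 mm²); the cylinder at (15, 13) does not reach this height (z outside [9, 12]); Taking the first minus the rest: none of the subtracted shapes is present at this height, so the r=2 cylinder is unchanged — area = 11.31 mm². At z = 9.2: the cylinder: section is a regular 8-gon, circumradius r=2 (area = (8/2)·2.000²·sin(360°/8) = 11.31 mm²); the cylinder at (15, 13): section is a regular 8-gon, circumradius r=9 (area = (8/2)·9.000²·sin(360°/8) = 229.10 mm²); Subtracting the remaining from the first: starting from the r=2 cylinder (11.31 mm²), the r=9 cylinder at (15, 13) misses the remaining region (no effect) — area = 11.31 mm². Checking containment: the cross-section at z = 9.2 is a subset of the cross-section at z = 6.4.

entirely on top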